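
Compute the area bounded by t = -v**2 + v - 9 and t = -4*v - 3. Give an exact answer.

1/6

Both boundary curves give t as a function of v, so integrate with respect to v. Setting them equal: -v**2 + 5*v - 6 = 0, i.e. -(v - 3)*(v - 2) = 0, so they meet at v = 2, 3.
For v in [2, 3], t = -v**2 + v - 9 is on the right; area = ∫[2,3] (-v**2 + 5*v - 6) dv = 1/6.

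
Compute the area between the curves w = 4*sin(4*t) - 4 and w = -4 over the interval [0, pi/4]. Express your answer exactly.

On [0, pi/4], (4*sin(4*t) - 4) - (-4) = 4*sin(4*t) is ≥ 0 throughout, so the area is a single integral of |4*sin(4*t)|.
∫[0,pi/4] (4*sin(4*t)) dt = 2.

2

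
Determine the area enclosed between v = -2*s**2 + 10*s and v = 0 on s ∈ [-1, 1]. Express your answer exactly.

10

The difference (-2*s**2 + 10*s) - (0) = -2*s**2 + 10*s changes sign at s = 0 inside [-1, 1], so split the integral there.
∫[-1,0] (-2*s**2 + 10*s) ds = -17/3; the area of that piece is 17/3.
∫[0,1] (-2*s**2 + 10*s) ds = 13/3.
Total area = 17/3 + 13/3 = 10.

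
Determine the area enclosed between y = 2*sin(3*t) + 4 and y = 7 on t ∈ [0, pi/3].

On [0, pi/3], (2*sin(3*t) + 4) - (7) = 2*sin(3*t) - 3 is ≤ 0 throughout, so the area is a single integral of |2*sin(3*t) - 3|.
∫[0,pi/3] (2*sin(3*t) - 3) dt = 4/3 - pi; the area of that piece is -4/3 + pi.

-4/3 + pi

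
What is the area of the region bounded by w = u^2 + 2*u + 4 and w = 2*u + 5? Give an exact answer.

4/3

Set the curves equal: u^2 + 2*u + 4 = 2*u + 5, so u^2 - 1 = 0, which factors as (u - 1)*(u + 1) = 0. The curves meet at u = -1, 1.
On [-1, 1], w = 2*u + 5 is on top; that piece has area ∫[-1,1] (-(u^2 - 1)) du = 4/3.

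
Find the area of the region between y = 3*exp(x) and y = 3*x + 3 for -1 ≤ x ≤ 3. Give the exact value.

On [-1, 3], (3*exp(x)) - (3*x + 3) = -3*x + 3*exp(x) - 3 is ≥ 0 throughout, so the area is a single integral of |-3*x + 3*exp(x) - 3|.
∫[-1,3] (-3*x + 3*exp(x) - 3) dx = -24 - 3*exp(-1) + 3*exp(3).

-24 - 3*exp(-1) + 3*exp(3)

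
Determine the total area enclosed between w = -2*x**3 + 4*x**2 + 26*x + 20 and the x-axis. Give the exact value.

The curve meets the x-axis where -2*x**3 + 4*x**2 + 26*x + 20 = 0, i.e. -2*(x - 5)*(x + 1)*(x + 2) = 0, at x = -2, -1, 5.
On [-2, -1] the curve lies below the axis; ∫[-2,-1] (-2*x**3 + 4*x**2 + 26*x + 20) dx = -13/6, giving area 13/6.
On [-1, 5] the curve lies above the axis; ∫[-1,5] (-2*x**3 + 4*x**2 + 26*x + 20) dx = 288, giving area 288.
Total area = 13/6 + 288 = 1741/6.

1741/6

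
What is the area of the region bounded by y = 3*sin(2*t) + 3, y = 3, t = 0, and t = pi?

The difference (3*sin(2*t) + 3) - (3) = 3*sin(2*t) changes sign at t = pi/2 inside [0, pi], so split the integral there.
∫[0,pi/2] (3*sin(2*t)) dt = 3.
∫[pi/2,pi] (3*sin(2*t)) dt = -3; the area of that piece is 3.
Total area = 3 + 3 = 6.

6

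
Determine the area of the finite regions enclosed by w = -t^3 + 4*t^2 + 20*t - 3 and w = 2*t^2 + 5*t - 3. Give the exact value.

863/6

Set the curves equal: -t^3 + 4*t^2 + 20*t - 3 = 2*t^2 + 5*t - 3, so -t^3 + 2*t^2 + 15*t = 0, which factors as -t*(t - 5)*(t + 3) = 0. The curves meet at t = -3, 0, 5.
On [-3, 0], w = 2*t^2 + 5*t - 3 is on top; that piece has area ∫[-3,0] (-(-t^3 + 2*t^2 + 15*t)) dt = 117/4.
On [0, 5], w = -t^3 + 4*t^2 + 20*t - 3 is on top; that piece has area ∫[0,5] (-t^3 + 2*t^2 + 15*t) dt = 1375/12.
Total enclosed area = 117/4 + 1375/12 = 863/6.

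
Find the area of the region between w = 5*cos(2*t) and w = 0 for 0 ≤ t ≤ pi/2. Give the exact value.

5

The difference (5*cos(2*t)) - (0) = 5*cos(2*t) changes sign at t = pi/4 inside [0, pi/2], so split the integral there.
∫[0,pi/4] (5*cos(2*t)) dt = 5/2.
∫[pi/4,pi/2] (5*cos(2*t)) dt = -5/2; the area of that piece is 5/2.
Total area = 5/2 + 5/2 = 5.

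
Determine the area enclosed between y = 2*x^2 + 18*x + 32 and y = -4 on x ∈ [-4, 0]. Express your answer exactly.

The difference (2*x^2 + 18*x + 32) - (-4) = 2*x^2 + 18*x + 36 changes sign at x = -3 inside [-4, 0], so split the integral there.
∫[-4,-3] (2*x^2 + 18*x + 36) dx = -7/3; the area of that piece is 7/3.
∫[-3,0] (2*x^2 + 18*x + 36) dx = 45.
Total area = 7/3 + 45 = 142/3.

142/3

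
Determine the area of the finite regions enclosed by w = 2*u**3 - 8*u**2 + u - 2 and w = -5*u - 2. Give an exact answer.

37/6

Set the curves equal: 2*u**3 - 8*u**2 + u - 2 = -5*u - 2, so 2*u**3 - 8*u**2 + 6*u = 0, which factors as 2*u*(u - 3)*(u - 1) = 0. The curves meet at u = 0, 1, 3.
On [0, 1], w = 2*u**3 - 8*u**2 + u - 2 is on top; that piece has area ∫[0,1] (2*u**3 - 8*u**2 + 6*u) du = 5/6.
On [1, 3], w = -5*u - 2 is on top; that piece has area ∫[1,3] (-(2*u**3 - 8*u**2 + 6*u)) du = 16/3.
Total enclosed area = 5/6 + 16/3 = 37/6.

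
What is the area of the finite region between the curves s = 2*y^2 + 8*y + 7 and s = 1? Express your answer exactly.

Both boundary curves give s as a function of y, so integrate with respect to y. Setting them equal: 2*y^2 + 8*y + 6 = 0, i.e. 2*(y + 1)*(y + 3) = 0, so they meet at y = -3, -1.
For y in [-3, -1], s = 2*y^2 + 8*y + 7 is on the left; area = ∫[-3,-1] (-(2*y^2 + 8*y + 6)) dy = 8/3.

8/3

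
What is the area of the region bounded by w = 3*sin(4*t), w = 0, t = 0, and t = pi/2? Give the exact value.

The difference (3*sin(4*t)) - (0) = 3*sin(4*t) changes sign at t = pi/4 inside [0, pi/2], so split the integral there.
∫[0,pi/4] (3*sin(4*t)) dt = 3/2.
∫[pi/4,pi/2] (3*sin(4*t)) dt = -3/2; the area of that piece is 3/2.
Total area = 3/2 + 3/2 = 3.

3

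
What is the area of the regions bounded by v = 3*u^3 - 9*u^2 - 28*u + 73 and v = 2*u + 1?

1221/4

Set the curves equal: 3*u^3 - 9*u^2 - 28*u + 73 = 2*u + 1, so 3*u^3 - 9*u^2 - 30*u + 72 = 0, which factors as 3*(u - 4)*(u - 2)*(u + 3) = 0. The curves meet at u = -3, 2, 4.
On [-3, 2], v = 3*u^3 - 9*u^2 - 28*u + 73 is on top; that piece has area ∫[-3,2] (3*u^3 - 9*u^2 - 30*u + 72) du = 1125/4.
On [2, 4], v = 2*u + 1 is on top; that piece has area ∫[2,4] (-(3*u^3 - 9*u^2 - 30*u + 72)) du = 24.
Total enclosed area = 1125/4 + 24 = 1221/4.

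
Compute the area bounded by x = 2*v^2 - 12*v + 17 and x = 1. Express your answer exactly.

8/3

Both boundary curves give x as a function of v, so integrate with respect to v. Setting them equal: 2*v^2 - 12*v + 16 = 0, i.e. 2*(v - 4)*(v - 2) = 0, so they meet at v = 2, 4.
For v in [2, 4], x = 2*v^2 - 12*v + 17 is on the left; area = ∫[2,4] (-(2*v^2 - 12*v + 16)) dv = 8/3.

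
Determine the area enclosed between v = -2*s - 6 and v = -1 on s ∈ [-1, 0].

On [-1, 0], (-2*s - 6) - (-1) = -2*s - 5 is ≤ 0 throughout, so the area is a single integral of |-2*s - 5|.
∫[-1,0] (-2*s - 5) ds = -4; the area of that piece is 4.

4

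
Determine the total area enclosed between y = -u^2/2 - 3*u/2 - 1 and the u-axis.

The curve meets the u-axis where -u^2/2 - 3*u/2 - 1 = 0, i.e. -(u + 1)*(u + 2)/2 = 0, at u = -2, -1.
On [-2, -1] the curve lies above the axis; ∫[-2,-1] (-u^2/2 - 3*u/2 - 1) du = 1/12, giving area 1/12.

1/12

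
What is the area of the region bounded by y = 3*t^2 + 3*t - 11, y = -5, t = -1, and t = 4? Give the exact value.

155/2

The difference (3*t^2 + 3*t - 11) - (-5) = 3*t^2 + 3*t - 6 changes sign at t = 1 inside [-1, 4], so split the integral there.
∫[-1,1] (3*t^2 + 3*t - 6) dt = -10; the area of that piece is 10.
∫[1,4] (3*t^2 + 3*t - 6) dt = 135/2.
Total area = 10 + 135/2 = 155/2.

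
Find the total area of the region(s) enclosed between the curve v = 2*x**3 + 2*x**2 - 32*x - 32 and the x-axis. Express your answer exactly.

The curve meets the x-axis where 2*x**3 + 2*x**2 - 32*x - 32 = 0, i.e. 2*(x - 4)*(x + 1)*(x + 4) = 0, at x = -4, -1, 4.
On [-4, -1] the curve lies above the axis; ∫[-4,-1] (2*x**3 + 2*x**2 - 32*x - 32) dx = 117/2, giving area 117/2.
On [-1, 4] the curve lies below the axis; ∫[-1,4] (2*x**3 + 2*x**2 - 32*x - 32) dx = -1375/6, giving area 1375/6.
Total area = 117/2 + 1375/6 = 863/3.

863/3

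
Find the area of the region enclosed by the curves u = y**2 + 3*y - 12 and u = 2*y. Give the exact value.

Both boundary curves give u as a function of y, so integrate with respect to y. Setting them equal: y**2 + y - 12 = 0, i.e. (y - 3)*(y + 4) = 0, so they meet at y = -4, 3.
For y in [-4, 3], u = y**2 + 3*y - 12 is on the left; area = ∫[-4,3] (-(y**2 + y - 12)) dy = 343/6.

343/6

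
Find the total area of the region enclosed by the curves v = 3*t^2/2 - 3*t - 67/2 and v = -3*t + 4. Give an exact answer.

250

Set the curves equal: 3*t^2/2 - 3*t - 67/2 = -3*t + 4, so 3*t^2/2 - 75/2 = 0, which factors as 3*(t - 5)*(t + 5)/2 = 0. The curves meet at t = -5, 5.
On [-5, 5], v = -3*t + 4 is on top; that piece has area ∫[-5,5] (-(3*t^2/2 - 75/2)) dt = 250.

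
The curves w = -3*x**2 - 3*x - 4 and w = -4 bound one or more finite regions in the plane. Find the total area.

1/2

Set the curves equal: -3*x**2 - 3*x - 4 = -4, so -3*x**2 - 3*x = 0, which factors as -3*x*(x + 1) = 0. The curves meet at x = -1, 0.
On [-1, 0], w = -3*x**2 - 3*x - 4 is on top; that piece has area ∫[-1,0] (-3*x**2 - 3*x) dx = 1/2.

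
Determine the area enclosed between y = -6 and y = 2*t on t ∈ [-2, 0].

On [-2, 0], (-6) - (2*t) = -2*t - 6 is ≤ 0 throughout, so the area is a single integral of |-2*t - 6|.
∫[-2,0] (-2*t - 6) dt = -8; the area of that piece is 8.

8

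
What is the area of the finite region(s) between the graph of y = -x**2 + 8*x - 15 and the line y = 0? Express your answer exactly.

The curve meets the x-axis where -x**2 + 8*x - 15 = 0, i.e. -(x - 5)*(x - 3) = 0, at x = 3, 5.
On [3, 5] the curve lies above the axis; ∫[3,5] (-x**2 + 8*x - 15) dx = 4/3, giving area 4/3.

4/3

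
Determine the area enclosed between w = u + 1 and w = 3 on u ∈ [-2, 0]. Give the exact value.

On [-2, 0], (u + 1) - (3) = u - 2 is ≤ 0 throughout, so the area is a single integral of |u - 2|.
∫[-2,0] (u - 2) du = -6; the area of that piece is 6.

6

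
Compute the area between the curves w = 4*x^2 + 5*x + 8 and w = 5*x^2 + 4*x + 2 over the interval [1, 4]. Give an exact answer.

61/6

The difference (4*x^2 + 5*x + 8) - (5*x^2 + 4*x + 2) = -x^2 + x + 6 changes sign at x = 3 inside [1, 4], so split the integral there.
∫[1,3] (-x^2 + x + 6) dx = 22/3.
∫[3,4] (-x^2 + x + 6) dx = -17/6; the area of that piece is 17/6.
Total area = 22/3 + 17/6 = 61/6.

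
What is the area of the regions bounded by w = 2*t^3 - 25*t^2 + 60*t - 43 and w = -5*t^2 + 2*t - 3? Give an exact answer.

71/3

Set the curves equal: 2*t^3 - 25*t^2 + 60*t - 43 = -5*t^2 + 2*t - 3, so 2*t^3 - 20*t^2 + 58*t - 40 = 0, which factors as 2*(t - 5)*(t - 4)*(t - 1) = 0. The curves meet at t = 1, 4, 5.
On [1, 4], w = 2*t^3 - 25*t^2 + 60*t - 43 is on top; that piece has area ∫[1,4] (2*t^3 - 20*t^2 + 58*t - 40) dt = 45/2.
On [4, 5], w = -5*t^2 + 2*t - 3 is on top; that piece has area ∫[4,5] (-(2*t^3 - 20*t^2 + 58*t - 40)) dt = 7/6.
Total enclosed area = 45/2 + 7/6 = 71/3.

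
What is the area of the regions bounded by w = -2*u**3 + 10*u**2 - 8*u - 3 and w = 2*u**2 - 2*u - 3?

37/6

Set the curves equal: -2*u**3 + 10*u**2 - 8*u - 3 = 2*u**2 - 2*u - 3, so -2*u**3 + 8*u**2 - 6*u = 0, which factors as -2*u*(u - 3)*(u - 1) = 0. The curves meet at u = 0, 1, 3.
On [0, 1], w = 2*u**2 - 2*u - 3 is on top; that piece has area ∫[0,1] (-(-2*u**3 + 8*u**2 - 6*u)) du = 5/6.
On [1, 3], w = -2*u**3 + 10*u**2 - 8*u - 3 is on top; that piece has area ∫[1,3] (-2*u**3 + 8*u**2 - 6*u) du = 16/3.
Total enclosed area = 5/6 + 16/3 = 37/6.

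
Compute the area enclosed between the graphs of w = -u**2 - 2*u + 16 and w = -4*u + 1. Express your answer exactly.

Set the curves equal: -u**2 - 2*u + 16 = -4*u + 1, so -u**2 + 2*u + 15 = 0, which factors as -(u - 5)*(u + 3) = 0. The curves meet at u = -3, 5.
On [-3, 5], w = -u**2 - 2*u + 16 is on top; that piece has area ∫[-3,5] (-u**2 + 2*u + 15) du = 256/3.

256/3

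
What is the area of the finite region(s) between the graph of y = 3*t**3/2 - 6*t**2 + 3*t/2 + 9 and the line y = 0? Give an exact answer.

71/4

The curve meets the t-axis where 3*t**3/2 - 6*t**2 + 3*t/2 + 9 = 0, i.e. 3*(t - 3)*(t - 2)*(t + 1)/2 = 0, at t = -1, 2, 3.
On [-1, 2] the curve lies above the axis; ∫[-1,2] (3*t**3/2 - 6*t**2 + 3*t/2 + 9) dt = 135/8, giving area 135/8.
On [2, 3] the curve lies below the axis; ∫[2,3] (3*t**3/2 - 6*t**2 + 3*t/2 + 9) dt = -7/8, giving area 7/8.
Total area = 135/8 + 7/8 = 71/4.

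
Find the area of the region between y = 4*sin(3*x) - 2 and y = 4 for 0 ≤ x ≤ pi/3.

On [0, pi/3], (4*sin(3*x) - 2) - (4) = 4*sin(3*x) - 6 is ≤ 0 throughout, so the area is a single integral of |4*sin(3*x) - 6|.
∫[0,pi/3] (4*sin(3*x) - 6) dx = 8/3 - 2*pi; the area of that piece is -8/3 + 2*pi.

-8/3 + 2*pi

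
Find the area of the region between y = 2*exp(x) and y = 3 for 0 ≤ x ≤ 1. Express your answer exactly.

-7 - 6*log(2) + 2*exp(1) + 6*log(3)

The difference (2*exp(x)) - (3) = 2*exp(x) - 3 changes sign at x = log(3/2) inside [0, 1], so split the integral there.
∫[0,log(3/2)] (2*exp(x) - 3) dx = log(8/27) + 1; the area of that piece is -1 + log(27/8).
∫[log(3/2),1] (2*exp(x) - 3) dx = -6 - 3*log(2) + 3*log(3) + 2*exp(1).
Total area = (-1 + log(27/8)) + (-6 - 3*log(2) + 3*log(3) + 2*exp(1)) = -7 - 6*log(2) + 2*exp(1) + 6*log(3).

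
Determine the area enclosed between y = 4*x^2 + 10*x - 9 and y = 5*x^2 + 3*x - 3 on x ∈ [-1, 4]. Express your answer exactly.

The difference (4*x^2 + 10*x - 9) - (5*x^2 + 3*x - 3) = -x^2 + 7*x - 6 changes sign at x = 1 inside [-1, 4], so split the integral there.
∫[-1,1] (-x^2 + 7*x - 6) dx = -38/3; the area of that piece is 38/3.
∫[1,4] (-x^2 + 7*x - 6) dx = 27/2.
Total area = 38/3 + 27/2 = 157/6.

157/6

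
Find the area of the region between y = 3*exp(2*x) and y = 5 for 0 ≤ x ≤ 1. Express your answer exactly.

-17/2 - 11*log(3)/2 + log(15)/2 + 9*log(5)/2 + 3*exp(2)/2

The difference (3*exp(2*x)) - (5) = 3*exp(2*x) - 5 changes sign at x = -log(3)/2 + log(5)/2 inside [0, 1], so split the integral there.
∫[0,-log(3)/2 + log(5)/2] (3*exp(2*x) - 5) dx = log(9*sqrt(15)/125) + 1; the area of that piece is -1 + log(25*sqrt(15)/27).
∫[-log(3)/2 + log(5)/2,1] (3*exp(2*x) - 5) dx = -15/2 - 5*log(3)/2 + 5*log(5)/2 + 3*exp(2)/2.
Total area = (-1 + log(25*sqrt(15)/27)) + (-15/2 - 5*log(3)/2 + 5*log(5)/2 + 3*exp(2)/2) = -17/2 - 11*log(3)/2 + log(15)/2 + 9*log(5)/2 + 3*exp(2)/2.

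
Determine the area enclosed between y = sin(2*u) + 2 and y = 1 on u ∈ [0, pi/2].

1 + pi/2

On [0, pi/2], (sin(2*u) + 2) - (1) = sin(2*u) + 1 is ≥ 0 throughout, so the area is a single integral of |sin(2*u) + 1|.
∫[0,pi/2] (sin(2*u) + 1) du = 1 + pi/2.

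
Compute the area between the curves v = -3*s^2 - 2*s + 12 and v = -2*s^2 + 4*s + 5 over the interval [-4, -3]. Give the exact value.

47/3

On [-4, -3], (-3*s^2 - 2*s + 12) - (-2*s^2 + 4*s + 5) = -s^2 - 6*s + 7 is ≥ 0 throughout, so the area is a single integral of |-s^2 - 6*s + 7|.
∫[-4,-3] (-s^2 - 6*s + 7) ds = 47/3.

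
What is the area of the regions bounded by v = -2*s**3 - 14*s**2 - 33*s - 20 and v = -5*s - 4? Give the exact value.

Set the curves equal: -2*s**3 - 14*s**2 - 33*s - 20 = -5*s - 4, so -2*s**3 - 14*s**2 - 28*s - 16 = 0, which factors as -2*(s + 1)*(s + 2)*(s + 4) = 0. The curves meet at s = -4, -2, -1.
On [-4, -2], v = -5*s - 4 is on top; that piece has area ∫[-4,-2] (-(-2*s**3 - 14*s**2 - 28*s - 16)) ds = 16/3.
On [-2, -1], v = -2*s**3 - 14*s**2 - 33*s - 20 is on top; that piece has area ∫[-2,-1] (-2*s**3 - 14*s**2 - 28*s - 16) ds = 5/6.
Total enclosed area = 16/3 + 5/6 = 37/6.

37/6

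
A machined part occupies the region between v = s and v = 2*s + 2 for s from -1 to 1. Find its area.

4

On [-1, 1], (s) - (2*s + 2) = -s - 2 is ≤ 0 throughout, so the area is a single integral of |-s - 2|.
∫[-1,1] (-s - 2) ds = -4; the area of that piece is 4.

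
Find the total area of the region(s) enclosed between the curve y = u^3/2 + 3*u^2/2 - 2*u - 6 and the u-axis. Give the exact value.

131/8

The curve meets the u-axis where u^3/2 + 3*u^2/2 - 2*u - 6 = 0, i.e. (u - 2)*(u + 2)*(u + 3)/2 = 0, at u = -3, -2, 2.
On [-3, -2] the curve lies above the axis; ∫[-3,-2] (u^3/2 + 3*u^2/2 - 2*u - 6) du = 3/8, giving area 3/8.
On [-2, 2] the curve lies below the axis; ∫[-2,2] (u^3/2 + 3*u^2/2 - 2*u - 6) du = -16, giving area 16.
Total area = 3/8 + 16 = 131/8.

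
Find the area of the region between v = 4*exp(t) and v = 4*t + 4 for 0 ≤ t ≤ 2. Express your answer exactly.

-20 + 4*exp(2)

On [0, 2], (4*exp(t)) - (4*t + 4) = -4*t + 4*exp(t) - 4 is ≥ 0 throughout, so the area is a single integral of |-4*t + 4*exp(t) - 4|.
∫[0,2] (-4*t + 4*exp(t) - 4) dt = -20 + 4*exp(2).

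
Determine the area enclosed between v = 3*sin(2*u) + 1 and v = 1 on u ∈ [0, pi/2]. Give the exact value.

On [0, pi/2], (3*sin(2*u) + 1) - (1) = 3*sin(2*u) is ≥ 0 throughout, so the area is a single integral of |3*sin(2*u)|.
∫[0,pi/2] (3*sin(2*u)) du = 3.

3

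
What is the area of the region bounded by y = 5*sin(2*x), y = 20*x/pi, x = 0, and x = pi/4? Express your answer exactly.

On [0, pi/4], (5*sin(2*x)) - (20*x/pi) = -20*x/pi + 5*sin(2*x) is ≥ 0 throughout, so the area is a single integral of |-20*x/pi + 5*sin(2*x)|.
∫[0,pi/4] (-20*x/pi + 5*sin(2*x)) dx = 5/2 - 5*pi/8.

5/2 - 5*pi/8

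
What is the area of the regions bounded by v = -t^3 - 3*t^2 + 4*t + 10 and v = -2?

131/4

Set the curves equal: -t^3 - 3*t^2 + 4*t + 10 = -2, so -t^3 - 3*t^2 + 4*t + 12 = 0, which factors as -(t - 2)*(t + 2)*(t + 3) = 0. The curves meet at t = -3, -2, 2.
On [-3, -2], v = -2 is on top; that piece has area ∫[-3,-2] (-(-t^3 - 3*t^2 + 4*t + 12)) dt = 3/4.
On [-2, 2], v = -t^3 - 3*t^2 + 4*t + 10 is on top; that piece has area ∫[-2,2] (-t^3 - 3*t^2 + 4*t + 12) dt = 32.
Total enclosed area = 3/4 + 32 = 131/4.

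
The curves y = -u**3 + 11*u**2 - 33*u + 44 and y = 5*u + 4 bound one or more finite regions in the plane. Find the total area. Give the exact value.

Set the curves equal: -u**3 + 11*u**2 - 33*u + 44 = 5*u + 4, so -u**3 + 11*u**2 - 38*u + 40 = 0, which factors as -(u - 5)*(u - 4)*(u - 2) = 0. The curves meet at u = 2, 4, 5.
On [2, 4], y = 5*u + 4 is on top; that piece has area ∫[2,4] (-(-u**3 + 11*u**2 - 38*u + 40)) du = 8/3.
On [4, 5], y = -u**3 + 11*u**2 - 33*u + 44 is on top; that piece has area ∫[4,5] (-u**3 + 11*u**2 - 38*u + 40) du = 5/12.
Total enclosed area = 8/3 + 5/12 = 37/12.

37/12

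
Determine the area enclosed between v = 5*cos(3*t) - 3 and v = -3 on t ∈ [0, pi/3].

The difference (5*cos(3*t) - 3) - (-3) = 5*cos(3*t) changes sign at t = pi/6 inside [0, pi/3], so split the integral there.
∫[0,pi/6] (5*cos(3*t)) dt = 5/3.
∫[pi/6,pi/3] (5*cos(3*t)) dt = -5/3; the area of that piece is 5/3.
Total area = 5/3 + 5/3 = 10/3.

10/3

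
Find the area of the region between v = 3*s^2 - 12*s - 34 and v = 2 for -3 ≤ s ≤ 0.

53

The difference (3*s^2 - 12*s - 34) - (2) = 3*s^2 - 12*s - 36 changes sign at s = -2 inside [-3, 0], so split the integral there.
∫[-3,-2] (3*s^2 - 12*s - 36) ds = 13.
∫[-2,0] (3*s^2 - 12*s - 36) ds = -40; the area of that piece is 40.
Total area = 13 + 40 = 53.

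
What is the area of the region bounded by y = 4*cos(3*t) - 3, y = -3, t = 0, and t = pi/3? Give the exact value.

8/3

The difference (4*cos(3*t) - 3) - (-3) = 4*cos(3*t) changes sign at t = pi/6 inside [0, pi/3], so split the integral there.
∫[0,pi/6] (4*cos(3*t)) dt = 4/3.
∫[pi/6,pi/3] (4*cos(3*t)) dt = -4/3; the area of that piece is 4/3.
Total area = 4/3 + 4/3 = 8/3.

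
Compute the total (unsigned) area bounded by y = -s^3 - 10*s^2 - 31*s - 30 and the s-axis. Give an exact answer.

37/12

The curve meets the s-axis where -s^3 - 10*s^2 - 31*s - 30 = 0, i.e. -(s + 2)*(s + 3)*(s + 5) = 0, at s = -5, -3, -2.
On [-5, -3] the curve lies below the axis; ∫[-5,-3] (-s^3 - 10*s^2 - 31*s - 30) ds = -8/3, giving area 8/3.
On [-3, -2] the curve lies above the axis; ∫[-3,-2] (-s^3 - 10*s^2 - 31*s - 30) ds = 5/12, giving area 5/12.
Total area = 8/3 + 5/12 = 37/12.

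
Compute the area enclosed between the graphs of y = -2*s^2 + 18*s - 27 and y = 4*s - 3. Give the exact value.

Set the curves equal: -2*s^2 + 18*s - 27 = 4*s - 3, so -2*s^2 + 14*s - 24 = 0, which factors as -2*(s - 4)*(s - 3) = 0. The curves meet at s = 3, 4.
On [3, 4], y = -2*s^2 + 18*s - 27 is on top; that piece has area ∫[3,4] (-2*s^2 + 14*s - 24) ds = 1/3.

1/3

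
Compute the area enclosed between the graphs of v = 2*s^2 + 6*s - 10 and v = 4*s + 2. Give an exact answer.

Set the curves equal: 2*s^2 + 6*s - 10 = 4*s + 2, so 2*s^2 + 2*s - 12 = 0, which factors as 2*(s - 2)*(s + 3) = 0. The curves meet at s = -3, 2.
On [-3, 2], v = 4*s + 2 is on top; that piece has area ∫[-3,2] (-(2*s^2 + 2*s - 12)) ds = 125/3.

125/3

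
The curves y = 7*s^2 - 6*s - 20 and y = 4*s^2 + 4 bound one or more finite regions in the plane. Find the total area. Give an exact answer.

108

Set the curves equal: 7*s^2 - 6*s - 20 = 4*s^2 + 4, so 3*s^2 - 6*s - 24 = 0, which factors as 3*(s - 4)*(s + 2) = 0. The curves meet at s = -2, 4.
On [-2, 4], y = 4*s^2 + 4 is on top; that piece has area ∫[-2,4] (-(3*s^2 - 6*s - 24)) ds = 108.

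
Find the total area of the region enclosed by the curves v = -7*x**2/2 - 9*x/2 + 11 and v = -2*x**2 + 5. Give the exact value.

125/4

Set the curves equal: -7*x**2/2 - 9*x/2 + 11 = -2*x**2 + 5, so -3*x**2/2 - 9*x/2 + 6 = 0, which factors as -3*(x - 1)*(x + 4)/2 = 0. The curves meet at x = -4, 1.
On [-4, 1], v = -7*x**2/2 - 9*x/2 + 11 is on top; that piece has area ∫[-4,1] (-3*x**2/2 - 9*x/2 + 6) dx = 125/4.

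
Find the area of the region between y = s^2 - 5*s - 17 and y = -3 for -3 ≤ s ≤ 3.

227/3

The difference (s^2 - 5*s - 17) - (-3) = s^2 - 5*s - 14 changes sign at s = -2 inside [-3, 3], so split the integral there.
∫[-3,-2] (s^2 - 5*s - 14) ds = 29/6.
∫[-2,3] (s^2 - 5*s - 14) ds = -425/6; the area of that piece is 425/6.
Total area = 29/6 + 425/6 = 227/3.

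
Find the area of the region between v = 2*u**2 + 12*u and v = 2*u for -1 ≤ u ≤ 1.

The difference (2*u**2 + 12*u) - (2*u) = 2*u**2 + 10*u changes sign at u = 0 inside [-1, 1], so split the integral there.
∫[-1,0] (2*u**2 + 10*u) du = -13/3; the area of that piece is 13/3.
∫[0,1] (2*u**2 + 10*u) du = 17/3.
Total area = 13/3 + 17/3 = 10.

10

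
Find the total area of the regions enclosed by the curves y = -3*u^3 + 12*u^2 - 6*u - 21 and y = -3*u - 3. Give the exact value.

Set the curves equal: -3*u^3 + 12*u^2 - 6*u - 21 = -3*u - 3, so -3*u^3 + 12*u^2 - 3*u - 18 = 0, which factors as -3*(u - 3)*(u - 2)*(u + 1) = 0. The curves meet at u = -1, 2, 3.
On [-1, 2], y = -3*u - 3 is on top; that piece has area ∫[-1,2] (-(-3*u^3 + 12*u^2 - 3*u - 18)) du = 135/4.
On [2, 3], y = -3*u^3 + 12*u^2 - 6*u - 21 is on top; that piece has area ∫[2,3] (-3*u^3 + 12*u^2 - 3*u - 18) du = 7/4.
Total enclosed area = 135/4 + 7/4 = 71/2.

71/2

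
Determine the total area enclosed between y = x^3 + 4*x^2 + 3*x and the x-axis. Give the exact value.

37/12

The curve meets the x-axis where x^3 + 4*x^2 + 3*x = 0, i.e. x*(x + 1)*(x + 3) = 0, at x = -3, -1, 0.
On [-3, -1] the curve lies above the axis; ∫[-3,-1] (x^3 + 4*x^2 + 3*x) dx = 8/3, giving area 8/3.
On [-1, 0] the curve lies below the axis; ∫[-1,0] (x^3 + 4*x^2 + 3*x) dx = -5/12, giving area 5/12.
Total area = 8/3 + 5/12 = 37/12.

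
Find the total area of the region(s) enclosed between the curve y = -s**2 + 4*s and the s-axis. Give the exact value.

32/3

The curve meets the s-axis where -s**2 + 4*s = 0, i.e. -s*(s - 4) = 0, at s = 0, 4.
On [0, 4] the curve lies above the axis; ∫[0,4] (-s**2 + 4*s) ds = 32/3, giving area 32/3.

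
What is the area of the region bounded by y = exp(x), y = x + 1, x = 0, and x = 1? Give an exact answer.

On [0, 1], (exp(x)) - (x + 1) = -x + exp(x) - 1 is ≥ 0 throughout, so the area is a single integral of |-x + exp(x) - 1|.
∫[0,1] (-x + exp(x) - 1) dx = -5/2 + exp(1).

-5/2 + exp(1)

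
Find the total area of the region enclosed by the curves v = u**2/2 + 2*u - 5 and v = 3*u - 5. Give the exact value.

2/3

Set the curves equal: u**2/2 + 2*u - 5 = 3*u - 5, so u**2/2 - u = 0, which factors as u*(u - 2)/2 = 0. The curves meet at u = 0, 2.
On [0, 2], v = 3*u - 5 is on top; that piece has area ∫[0,2] (-(u**2/2 - u)) du = 2/3.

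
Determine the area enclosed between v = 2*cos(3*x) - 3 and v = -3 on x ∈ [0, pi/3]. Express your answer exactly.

The difference (2*cos(3*x) - 3) - (-3) = 2*cos(3*x) changes sign at x = pi/6 inside [0, pi/3], so split the integral there.
∫[0,pi/6] (2*cos(3*x)) dx = 2/3.
∫[pi/6,pi/3] (2*cos(3*x)) dx = -2/3; the area of that piece is 2/3.
Total area = 2/3 + 2/3 = 4/3.

4/3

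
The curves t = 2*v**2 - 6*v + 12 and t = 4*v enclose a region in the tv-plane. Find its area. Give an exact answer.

1/3

Both boundary curves give t as a function of v, so integrate with respect to v. Setting them equal: 2*v**2 - 10*v + 12 = 0, i.e. 2*(v - 3)*(v - 2) = 0, so they meet at v = 2, 3.
For v in [2, 3], t = 2*v**2 - 6*v + 12 is on the left; area = ∫[2,3] (-(2*v**2 - 10*v + 12)) dv = 1/3.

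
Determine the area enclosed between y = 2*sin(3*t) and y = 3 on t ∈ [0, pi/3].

-4/3 + pi

On [0, pi/3], (2*sin(3*t)) - (3) = 2*sin(3*t) - 3 is ≤ 0 throughout, so the area is a single integral of |2*sin(3*t) - 3|.
∫[0,pi/3] (2*sin(3*t) - 3) dt = 4/3 - pi; the area of that piece is -4/3 + pi.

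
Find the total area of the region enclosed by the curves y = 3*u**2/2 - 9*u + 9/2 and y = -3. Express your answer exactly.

Set the curves equal: 3*u**2/2 - 9*u + 9/2 = -3, so 3*u**2/2 - 9*u + 15/2 = 0, which factors as 3*(u - 5)*(u - 1)/2 = 0. The curves meet at u = 1, 5.
On [1, 5], y = -3 is on top; that piece has area ∫[1,5] (-(3*u**2/2 - 9*u + 15/2)) du = 16.

16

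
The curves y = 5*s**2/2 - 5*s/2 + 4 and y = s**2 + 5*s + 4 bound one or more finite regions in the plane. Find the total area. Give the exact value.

125/4

Set the curves equal: 5*s**2/2 - 5*s/2 + 4 = s**2 + 5*s + 4, so 3*s**2/2 - 15*s/2 = 0, which factors as 3*s*(s - 5)/2 = 0. The curves meet at s = 0, 5.
On [0, 5], y = s**2 + 5*s + 4 is on top; that piece has area ∫[0,5] (-(3*s**2/2 - 15*s/2)) ds = 125/4.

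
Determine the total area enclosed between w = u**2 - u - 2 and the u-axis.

9/2

The curve meets the u-axis where u**2 - u - 2 = 0, i.e. (u - 2)*(u + 1) = 0, at u = -1, 2.
On [-1, 2] the curve lies below the axis; ∫[-1,2] (u**2 - u - 2) du = -9/2, giving area 9/2.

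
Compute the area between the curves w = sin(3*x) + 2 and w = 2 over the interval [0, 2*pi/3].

4/3

The difference (sin(3*x) + 2) - (2) = sin(3*x) changes sign at x = pi/3 inside [0, 2*pi/3], so split the integral there.
∫[0,pi/3] (sin(3*x)) dx = 2/3.
∫[pi/3,2*pi/3] (sin(3*x)) dx = -2/3; the area of that piece is 2/3.
Total area = 2/3 + 2/3 = 4/3.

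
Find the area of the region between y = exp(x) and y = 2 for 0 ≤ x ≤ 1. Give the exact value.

The difference (exp(x)) - (2) = exp(x) - 2 changes sign at x = log(2) inside [0, 1], so split the integral there.
∫[0,log(2)] (exp(x) - 2) dx = 1 - log(4); the area of that piece is -1 + log(4).
∫[log(2),1] (exp(x) - 2) dx = -4 + 2*log(2) + exp(1).
Total area = (-1 + log(4)) + (-4 + 2*log(2) + exp(1)) = -5 + exp(1) + 4*log(2).

-5 + exp(1) + 4*log(2)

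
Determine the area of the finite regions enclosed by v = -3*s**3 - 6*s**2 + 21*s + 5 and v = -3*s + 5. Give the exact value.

Set the curves equal: -3*s**3 - 6*s**2 + 21*s + 5 = -3*s + 5, so -3*s**3 - 6*s**2 + 24*s = 0, which factors as -3*s*(s - 2)*(s + 4) = 0. The curves meet at s = -4, 0, 2.
On [-4, 0], v = -3*s + 5 is on top; that piece has area ∫[-4,0] (-(-3*s**3 - 6*s**2 + 24*s)) ds = 128.
On [0, 2], v = -3*s**3 - 6*s**2 + 21*s + 5 is on top; that piece has area ∫[0,2] (-3*s**3 - 6*s**2 + 24*s) ds = 20.
Total enclosed area = 128 + 20 = 148.

148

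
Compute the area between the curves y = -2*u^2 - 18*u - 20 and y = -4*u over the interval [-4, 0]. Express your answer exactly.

24

The difference (-2*u^2 - 18*u - 20) - (-4*u) = -2*u^2 - 14*u - 20 changes sign at u = -2 inside [-4, 0], so split the integral there.
∫[-4,-2] (-2*u^2 - 14*u - 20) du = 20/3.
∫[-2,0] (-2*u^2 - 14*u - 20) du = -52/3; the area of that piece is 52/3.
Total area = 20/3 + 52/3 = 24.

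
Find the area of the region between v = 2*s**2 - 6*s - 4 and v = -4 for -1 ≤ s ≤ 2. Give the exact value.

31/3

The difference (2*s**2 - 6*s - 4) - (-4) = 2*s**2 - 6*s changes sign at s = 0 inside [-1, 2], so split the integral there.
∫[-1,0] (2*s**2 - 6*s) ds = 11/3.
∫[0,2] (2*s**2 - 6*s) ds = -20/3; the area of that piece is 20/3.
Total area = 11/3 + 20/3 = 31/3.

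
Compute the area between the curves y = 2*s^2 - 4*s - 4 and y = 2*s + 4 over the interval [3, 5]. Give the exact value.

The difference (2*s^2 - 4*s - 4) - (2*s + 4) = 2*s^2 - 6*s - 8 changes sign at s = 4 inside [3, 5], so split the integral there.
∫[3,4] (2*s^2 - 6*s - 8) ds = -13/3; the area of that piece is 13/3.
∫[4,5] (2*s^2 - 6*s - 8) ds = 17/3.
Total area = 13/3 + 17/3 = 10.

10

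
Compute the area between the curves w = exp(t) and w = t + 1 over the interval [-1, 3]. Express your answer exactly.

-8 - exp(-1) + exp(3)

On [-1, 3], (exp(t)) - (t + 1) = -t + exp(t) - 1 is ≥ 0 throughout, so the area is a single integral of |-t + exp(t) - 1|.
∫[-1,3] (-t + exp(t) - 1) dt = -8 - exp(-1) + exp(3).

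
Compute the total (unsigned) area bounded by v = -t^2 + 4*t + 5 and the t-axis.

36

The curve meets the t-axis where -t^2 + 4*t + 5 = 0, i.e. -(t - 5)*(t + 1) = 0, at t = -1, 5.
On [-1, 5] the curve lies above the axis; ∫[-1,5] (-t^2 + 4*t + 5) dt = 36, giving area 36.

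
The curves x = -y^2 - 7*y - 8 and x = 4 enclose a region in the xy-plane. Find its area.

1/6

Both boundary curves give x as a function of y, so integrate with respect to y. Setting them equal: -y^2 - 7*y - 12 = 0, i.e. -(y + 3)*(y + 4) = 0, so they meet at y = -4, -3.
For y in [-4, -3], x = -y^2 - 7*y - 8 is on the right; area = ∫[-4,-3] (-y^2 - 7*y - 12) dy = 1/6.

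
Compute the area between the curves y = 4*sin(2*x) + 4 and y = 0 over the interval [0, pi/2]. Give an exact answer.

On [0, pi/2], (4*sin(2*x) + 4) - (0) = 4*sin(2*x) + 4 is ≥ 0 throughout, so the area is a single integral of |4*sin(2*x) + 4|.
∫[0,pi/2] (4*sin(2*x) + 4) dx = 4 + 2*pi.

4 + 2*pi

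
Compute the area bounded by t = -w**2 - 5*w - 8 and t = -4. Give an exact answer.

9/2

Both boundary curves give t as a function of w, so integrate with respect to w. Setting them equal: -w**2 - 5*w - 4 = 0, i.e. -(w + 1)*(w + 4) = 0, so they meet at w = -4, -1.
For w in [-4, -1], t = -w**2 - 5*w - 8 is on the right; area = ∫[-4,-1] (-w**2 - 5*w - 4) dw = 9/2.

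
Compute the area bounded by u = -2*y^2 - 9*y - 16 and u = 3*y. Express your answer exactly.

Both boundary curves give u as a function of y, so integrate with respect to y. Setting them equal: -2*y^2 - 12*y - 16 = 0, i.e. -2*(y + 2)*(y + 4) = 0, so they meet at y = -4, -2.
For y in [-4, -2], u = -2*y^2 - 9*y - 16 is on the right; area = ∫[-4,-2] (-2*y^2 - 12*y - 16) dy = 8/3.

8/3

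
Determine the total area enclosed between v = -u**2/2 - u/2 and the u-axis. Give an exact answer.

The curve meets the u-axis where -u**2/2 - u/2 = 0, i.e. -u*(u + 1)/2 = 0, at u = -1, 0.
On [-1, 0] the curve lies above the axis; ∫[-1,0] (-u**2/2 - u/2) du = 1/12, giving area 1/12.

1/12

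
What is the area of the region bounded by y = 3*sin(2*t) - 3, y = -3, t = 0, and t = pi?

The difference (3*sin(2*t) - 3) - (-3) = 3*sin(2*t) changes sign at t = pi/2 inside [0, pi], so split the integral there.
∫[0,pi/2] (3*sin(2*t)) dt = 3.
∫[pi/2,pi] (3*sin(2*t)) dt = -3; the area of that piece is 3.
Total area = 3 + 3 = 6.

6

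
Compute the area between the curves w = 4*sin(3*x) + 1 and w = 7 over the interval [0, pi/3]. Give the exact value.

On [0, pi/3], (4*sin(3*x) + 1) - (7) = 4*sin(3*x) - 6 is ≤ 0 throughout, so the area is a single integral of |4*sin(3*x) - 6|.
∫[0,pi/3] (4*sin(3*x) - 6) dx = 8/3 - 2*pi; the area of that piece is -8/3 + 2*pi.

-8/3 + 2*pi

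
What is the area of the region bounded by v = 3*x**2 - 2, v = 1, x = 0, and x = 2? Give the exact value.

The difference (3*x**2 - 2) - (1) = 3*x**2 - 3 changes sign at x = 1 inside [0, 2], so split the integral there.
∫[0,1] (3*x**2 - 3) dx = -2; the area of that piece is 2.
∫[1,2] (3*x**2 - 3) dx = 4.
Total area = 2 + 4 = 6.

6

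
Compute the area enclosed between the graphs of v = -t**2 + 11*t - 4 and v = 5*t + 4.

Set the curves equal: -t**2 + 11*t - 4 = 5*t + 4, so -t**2 + 6*t - 8 = 0, which factors as -(t - 4)*(t - 2) = 0. The curves meet at t = 2, 4.
On [2, 4], v = -t**2 + 11*t - 4 is on top; that piece has area ∫[2,4] (-t**2 + 6*t - 8) dt = 4/3.

4/3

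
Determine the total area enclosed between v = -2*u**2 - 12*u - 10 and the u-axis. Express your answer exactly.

The curve meets the u-axis where -2*u**2 - 12*u - 10 = 0, i.e. -2*(u + 1)*(u + 5) = 0, at u = -5, -1.
On [-5, -1] the curve lies above the axis; ∫[-5,-1] (-2*u**2 - 12*u - 10) du = 64/3, giving area 64/3.

64/3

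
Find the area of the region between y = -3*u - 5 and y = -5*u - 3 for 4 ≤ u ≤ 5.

7

On [4, 5], (-3*u - 5) - (-5*u - 3) = 2*u - 2 is ≥ 0 throughout, so the area is a single integral of |2*u - 2|.
∫[4,5] (2*u - 2) du = 7.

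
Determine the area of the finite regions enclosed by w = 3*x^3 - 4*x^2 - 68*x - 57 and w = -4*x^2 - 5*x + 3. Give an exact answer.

Set the curves equal: 3*x^3 - 4*x^2 - 68*x - 57 = -4*x^2 - 5*x + 3, so 3*x^3 - 63*x - 60 = 0, which factors as 3*(x - 5)*(x + 1)*(x + 4) = 0. The curves meet at x = -4, -1, 5.
On [-4, -1], w = 3*x^3 - 4*x^2 - 68*x - 57 is on top; that piece has area ∫[-4,-1] (3*x^3 - 63*x - 60) dx = 405/4.
On [-1, 5], w = -4*x^2 - 5*x + 3 is on top; that piece has area ∫[-1,5] (-(3*x^3 - 63*x - 60)) dx = 648.
Total enclosed area = 405/4 + 648 = 2997/4.

2997/4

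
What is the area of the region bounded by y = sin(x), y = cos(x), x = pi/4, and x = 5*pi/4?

2*sqrt(2)

On [pi/4, 5*pi/4], (sin(x)) - (cos(x)) = sin(x) - cos(x) is ≥ 0 throughout, so the area is a single integral of |sin(x) - cos(x)|.
∫[pi/4,5*pi/4] (sin(x) - cos(x)) dx = 2*sqrt(2).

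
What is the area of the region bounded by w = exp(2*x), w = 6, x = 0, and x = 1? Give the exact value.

-23/2 + exp(2)/2 + 6*log(6)

The difference (exp(2*x)) - (6) = exp(2*x) - 6 changes sign at x = log(6)/2 inside [0, 1], so split the integral there.
∫[0,log(6)/2] (exp(2*x) - 6) dx = 5/2 - log(216); the area of that piece is -5/2 + log(216).
∫[log(6)/2,1] (exp(2*x) - 6) dx = -9 + exp(2)/2 + 3*log(6).
Total area = (-5/2 + log(216)) + (-9 + exp(2)/2 + 3*log(6)) = -23/2 + exp(2)/2 + 6*log(6).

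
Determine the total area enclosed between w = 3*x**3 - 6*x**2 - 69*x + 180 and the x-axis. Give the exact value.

The curve meets the x-axis where 3*x**3 - 6*x**2 - 69*x + 180 = 0, i.e. 3*(x - 4)*(x - 3)*(x + 5) = 0, at x = -5, 3, 4.
On [-5, 3] the curve lies above the axis; ∫[-5,3] (3*x**3 - 6*x**2 - 69*x + 180) dx = 1280, giving area 1280.
On [3, 4] the curve lies below the axis; ∫[3,4] (3*x**3 - 6*x**2 - 69*x + 180) dx = -17/4, giving area 17/4.
Total area = 1280 + 17/4 = 5137/4.

5137/4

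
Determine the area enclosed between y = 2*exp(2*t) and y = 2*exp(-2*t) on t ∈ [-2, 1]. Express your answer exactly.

-4 + exp(-4) + exp(-2) + exp(2) + exp(4)

The difference (2*exp(2*t)) - (2*exp(-2*t)) = 2*exp(2*t) - 2*exp(-2*t) changes sign at t = 0 inside [-2, 1], so split the integral there.
∫[-2,0] (2*exp(2*t) - 2*exp(-2*t)) dt = -exp(4) - exp(-4) + 2; the area of that piece is -2 + exp(-4) + exp(4).
∫[0,1] (2*exp(2*t) - 2*exp(-2*t)) dt = -2 + exp(-2) + exp(2).
Total area = (-2 + exp(-4) + exp(4)) + (-2 + exp(-2) + exp(2)) = -4 + exp(-4) + exp(-2) + exp(2) + exp(4).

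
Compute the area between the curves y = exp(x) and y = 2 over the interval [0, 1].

-5 + exp(1) + 4*log(2)

The difference (exp(x)) - (2) = exp(x) - 2 changes sign at x = log(2) inside [0, 1], so split the integral there.
∫[0,log(2)] (exp(x) - 2) dx = 1 - log(4); the area of that piece is -1 + log(4).
∫[log(2),1] (exp(x) - 2) dx = -4 + 2*log(2) + exp(1).
Total area = (-1 + log(4)) + (-4 + 2*log(2) + exp(1)) = -5 + exp(1) + 4*log(2).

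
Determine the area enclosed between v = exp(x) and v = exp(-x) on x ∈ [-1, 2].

-4 + exp(-2) + exp(-1) + exp(1) + exp(2)

The difference (exp(x)) - (exp(-x)) = exp(x) - exp(-x) changes sign at x = 0 inside [-1, 2], so split the integral there.
∫[-1,0] (exp(x) - exp(-x)) dx = -exp(1) - exp(-1) + 2; the area of that piece is -2 + exp(-1) + exp(1).
∫[0,2] (exp(x) - exp(-x)) dx = -2 + exp(-2) + exp(2).
Total area = (-2 + exp(-1) + exp(1)) + (-2 + exp(-2) + exp(2)) = -4 + exp(-2) + exp(-1) + exp(1) + exp(2).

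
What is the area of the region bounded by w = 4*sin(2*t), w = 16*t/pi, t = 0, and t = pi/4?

On [0, pi/4], (4*sin(2*t)) - (16*t/pi) = -16*t/pi + 4*sin(2*t) is ≥ 0 throughout, so the area is a single integral of |-16*t/pi + 4*sin(2*t)|.
∫[0,pi/4] (-16*t/pi + 4*sin(2*t)) dt = 2 - pi/2.

2 - pi/2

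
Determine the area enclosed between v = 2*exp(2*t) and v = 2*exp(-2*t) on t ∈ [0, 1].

-2 + exp(-2) + exp(2)

On [0, 1], (2*exp(2*t)) - (2*exp(-2*t)) = 2*exp(2*t) - 2*exp(-2*t) is ≥ 0 throughout, so the area is a single integral of |2*exp(2*t) - 2*exp(-2*t)|.
∫[0,1] (2*exp(2*t) - 2*exp(-2*t)) dt = -2 + exp(-2) + exp(2).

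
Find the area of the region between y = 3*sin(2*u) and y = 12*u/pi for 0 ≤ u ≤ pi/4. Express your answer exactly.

On [0, pi/4], (3*sin(2*u)) - (12*u/pi) = -12*u/pi + 3*sin(2*u) is ≥ 0 throughout, so the area is a single integral of |-12*u/pi + 3*sin(2*u)|.
∫[0,pi/4] (-12*u/pi + 3*sin(2*u)) du = 3/2 - 3*pi/8.

3/2 - 3*pi/8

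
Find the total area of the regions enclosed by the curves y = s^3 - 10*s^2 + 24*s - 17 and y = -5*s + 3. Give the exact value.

71/6

Set the curves equal: s^3 - 10*s^2 + 24*s - 17 = -5*s + 3, so s^3 - 10*s^2 + 29*s - 20 = 0, which factors as (s - 5)*(s - 4)*(s - 1) = 0. The curves meet at s = 1, 4, 5.
On [1, 4], y = s^3 - 10*s^2 + 24*s - 17 is on top; that piece has area ∫[1,4] (s^3 - 10*s^2 + 29*s - 20) ds = 45/4.
On [4, 5], y = -5*s + 3 is on top; that piece has area ∫[4,5] (-(s^3 - 10*s^2 + 29*s - 20)) ds = 7/12.
Total enclosed area = 45/4 + 7/12 = 71/6.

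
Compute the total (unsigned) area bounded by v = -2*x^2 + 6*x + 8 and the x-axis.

The curve meets the x-axis where -2*x^2 + 6*x + 8 = 0, i.e. -2*(x - 4)*(x + 1) = 0, at x = -1, 4.
On [-1, 4] the curve lies above the axis; ∫[-1,4] (-2*x^2 + 6*x + 8) dx = 125/3, giving area 125/3.

125/3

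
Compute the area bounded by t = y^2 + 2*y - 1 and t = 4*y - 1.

4/3

Both boundary curves give t as a function of y, so integrate with respect to y. Setting them equal: y^2 - 2*y = 0, i.e. y*(y - 2) = 0, so they meet at y = 0, 2.
For y in [0, 2], t = y^2 + 2*y - 1 is on the left; area = ∫[0,2] (-(y^2 - 2*y)) dy = 4/3.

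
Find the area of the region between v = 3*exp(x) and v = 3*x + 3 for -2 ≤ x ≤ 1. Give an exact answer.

On [-2, 1], (3*exp(x)) - (3*x + 3) = -3*x + 3*exp(x) - 3 is ≥ 0 throughout, so the area is a single integral of |-3*x + 3*exp(x) - 3|.
∫[-2,1] (-3*x + 3*exp(x) - 3) dx = -9/2 - 3*exp(-2) + 3*exp(1).

-9/2 - 3*exp(-2) + 3*exp(1)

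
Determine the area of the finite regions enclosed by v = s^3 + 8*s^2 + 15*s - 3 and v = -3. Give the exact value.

253/12

Set the curves equal: s^3 + 8*s^2 + 15*s - 3 = -3, so s^3 + 8*s^2 + 15*s = 0, which factors as s*(s + 3)*(s + 5) = 0. The curves meet at s = -5, -3, 0.
On [-5, -3], v = s^3 + 8*s^2 + 15*s - 3 is on top; that piece has area ∫[-5,-3] (s^3 + 8*s^2 + 15*s) ds = 16/3.
On [-3, 0], v = -3 is on top; that piece has area ∫[-3,0] (-(s^3 + 8*s^2 + 15*s)) ds = 63/4.
Total enclosed area = 16/3 + 63/4 = 253/12.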